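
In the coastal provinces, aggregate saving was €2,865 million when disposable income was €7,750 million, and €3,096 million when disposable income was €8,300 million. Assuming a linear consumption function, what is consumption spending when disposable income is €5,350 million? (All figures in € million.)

MPS = ΔS/ΔY = (3096 − 2865)/(8300 − 7750) = 231/550 = 0.42
MPC = 1 − MPS = 0.58
Autonomous saving = 2865 − 0.42(7750) = -390, so a = 390
C = 390 + 0.58(5350) = 390 + 3103 = 3493

C = 3493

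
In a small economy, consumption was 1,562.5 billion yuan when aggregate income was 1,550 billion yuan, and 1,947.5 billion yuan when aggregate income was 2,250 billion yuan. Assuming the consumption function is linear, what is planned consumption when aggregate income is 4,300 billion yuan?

C = 3075

MPC = (1947.5 − 1562.5)/(2250 − 1550) = 385/700 = 0.55
a = 1562.5 − 0.55(1550) = 1562.5 − 852.5 = 710
C = 710 + 0.55(4300) = 710 + 2365 = 3075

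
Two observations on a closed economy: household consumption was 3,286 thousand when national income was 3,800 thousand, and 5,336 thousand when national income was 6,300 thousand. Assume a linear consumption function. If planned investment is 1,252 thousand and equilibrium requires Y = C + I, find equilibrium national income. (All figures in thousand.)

Y = 7900

MPC = (5336 − 3286)/(6300 − 3800) = 2050/2500 = 0.82
a = 3286 − 0.82(3800) = 170
Equilibrium: Y = 170 + 0.82Y + 1252
0.18Y = 1422, so Y = 1422/0.18 = 7900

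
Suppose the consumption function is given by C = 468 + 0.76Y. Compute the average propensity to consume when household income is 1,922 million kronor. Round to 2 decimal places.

C = 468 + 0.76(1922) = 1928.72
APC = C/Y = 1928.72/1922 = 1.00

APC = 1.00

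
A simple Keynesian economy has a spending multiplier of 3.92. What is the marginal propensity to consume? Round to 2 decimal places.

k = 1/(1 − MPC), so 1 − MPC = 1/k = 1/3.92 = 0.2551
MPC = 1 − 0.2551 = 0.74

MPC = 0.74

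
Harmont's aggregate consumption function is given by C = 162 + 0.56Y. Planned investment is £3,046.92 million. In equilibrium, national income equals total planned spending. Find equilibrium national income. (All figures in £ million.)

Y = 7293

Y = C + I = 162 + 0.56Y + 3046.92
Y − 0.56Y = 3208.92
0.44Y = 3208.92, so Y = 3208.92/0.44 = 7293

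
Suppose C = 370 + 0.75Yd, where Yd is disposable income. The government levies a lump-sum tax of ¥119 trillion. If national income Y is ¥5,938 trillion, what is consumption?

Yd = Y − T = 5938 − 119 = 5819
C = 370 + 0.75(5819) = 370 + 4364.25 = 4734.25

C = 4734.25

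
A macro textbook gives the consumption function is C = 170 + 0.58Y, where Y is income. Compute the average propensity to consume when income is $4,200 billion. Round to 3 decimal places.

C = 170 + 0.58(4200) = 2606
APC = C/Y = 2606/4200 = 0.620

APC = 0.620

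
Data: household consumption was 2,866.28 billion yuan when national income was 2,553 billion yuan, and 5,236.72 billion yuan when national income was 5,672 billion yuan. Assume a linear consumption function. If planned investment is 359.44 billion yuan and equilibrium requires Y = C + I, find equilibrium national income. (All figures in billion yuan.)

Y = 5356

MPC = (5236.72 − 2866.28)/(5672 − 2553) = 2370.44/3119 = 0.76
a = 2866.28 − 0.76(2553) = 926
Equilibrium: Y = 926 + 0.76Y + 359.44
0.24Y = 1285.44, so Y = 1285.44/0.24 = 5356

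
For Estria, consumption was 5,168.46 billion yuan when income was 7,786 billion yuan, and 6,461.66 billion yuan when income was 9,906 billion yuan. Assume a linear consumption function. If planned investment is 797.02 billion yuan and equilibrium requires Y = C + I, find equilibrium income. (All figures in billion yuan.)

Y = 3118

MPC = (6461.66 − 5168.46)/(9906 − 7786) = 1293.2/2120 = 0.61
a = 5168.46 − 0.61(7786) = 419
Equilibrium: Y = 419 + 0.61Y + 797.02
0.39Y = 1216.02, so Y = 1216.02/0.39 = 3118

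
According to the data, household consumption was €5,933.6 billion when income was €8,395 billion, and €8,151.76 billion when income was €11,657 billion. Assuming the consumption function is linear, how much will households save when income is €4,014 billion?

MPC = (8151.76 − 5933.6)/(11657 − 8395) = 2218.16/3262 = 0.68
a = 5933.6 − 0.68(8395) = 5933.6 − 5708.6 = 225
C = 225 + 0.68(4014) = 2954.52
S = 4014 − 2954.52 = 1059.48

S = 1059.48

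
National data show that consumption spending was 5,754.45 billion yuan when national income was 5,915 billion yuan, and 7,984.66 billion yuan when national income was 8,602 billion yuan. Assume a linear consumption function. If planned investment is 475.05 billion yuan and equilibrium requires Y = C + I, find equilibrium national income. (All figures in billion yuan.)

Y = 7765

MPC = (7984.66 − 5754.45)/(8602 − 5915) = 2230.21/2687 = 0.83
a = 5754.45 − 0.83(5915) = 845
Equilibrium: Y = 845 + 0.83Y + 475.05
0.17Y = 1320.05, so Y = 1320.05/0.17 = 7765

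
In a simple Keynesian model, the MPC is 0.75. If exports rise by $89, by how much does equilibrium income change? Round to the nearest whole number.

The multiplier is 1/(1 − MPC) = 1/0.25.
ΔY = 89/0.25 = 356.00 ≈ 356

ΔY ≈ 356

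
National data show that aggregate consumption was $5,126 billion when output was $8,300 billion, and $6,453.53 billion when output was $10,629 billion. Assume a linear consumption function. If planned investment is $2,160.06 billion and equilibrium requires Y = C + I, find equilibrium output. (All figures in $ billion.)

Y = 5942

MPC = (6453.53 − 5126)/(10629 − 8300) = 1327.53/2329 = 0.57
a = 5126 − 0.57(8300) = 395
Equilibrium: Y = 395 + 0.57Y + 2160.06
0.43Y = 2555.06, so Y = 2555.06/0.43 = 5942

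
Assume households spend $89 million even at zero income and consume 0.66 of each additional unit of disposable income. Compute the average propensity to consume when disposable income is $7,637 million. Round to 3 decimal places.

C = 89 + 0.66(7637) = 5129.42
APC = C/Y = 5129.42/7637 = 0.672

APC = 0.672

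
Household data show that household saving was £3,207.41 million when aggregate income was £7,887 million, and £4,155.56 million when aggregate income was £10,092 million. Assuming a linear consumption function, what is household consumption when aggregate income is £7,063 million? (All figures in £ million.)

C = 4209.91

MPS = ΔS/ΔY = (4155.56 − 3207.41)/(10092 − 7887) = 948.15/2205 = 0.43
MPC = 1 − MPS = 0.57
Autonomous saving = 3207.41 − 0.43(7887) = -184, so a = 184
C = 184 + 0.57(7063) = 184 + 4025.91 = 4209.91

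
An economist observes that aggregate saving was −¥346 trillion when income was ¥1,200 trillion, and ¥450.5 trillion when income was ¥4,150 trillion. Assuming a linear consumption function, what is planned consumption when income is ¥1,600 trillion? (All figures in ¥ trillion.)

C = 1838

MPS = ΔS/ΔY = (450.5 − (-346))/(4150 − 1200) = 796.5/2950 = 0.27
MPC = 1 − MPS = 0.73
Autonomous saving = -346 − 0.27(1200) = -670, so a = 670
C = 670 + 0.73(1600) = 670 + 1168 = 1838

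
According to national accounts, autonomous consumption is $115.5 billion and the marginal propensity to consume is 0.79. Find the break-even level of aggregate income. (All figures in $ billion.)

At break-even, C = Y: 115.5 + 0.79Y = Y
0.21Y = 115.5, so Y = 115.5/0.21 = 550

Y = 550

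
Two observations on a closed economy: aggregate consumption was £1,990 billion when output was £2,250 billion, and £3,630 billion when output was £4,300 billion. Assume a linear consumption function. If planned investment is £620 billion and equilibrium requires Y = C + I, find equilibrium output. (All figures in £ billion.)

MPC = (3630 − 1990)/(4300 − 2250) = 1640/2050 = 0.8
a = 1990 − 0.8(2250) = 190
Equilibrium: Y = 190 + 0.8Y + 620
0.2Y = 810, so Y = 810/0.2 = 4050

Y = 4050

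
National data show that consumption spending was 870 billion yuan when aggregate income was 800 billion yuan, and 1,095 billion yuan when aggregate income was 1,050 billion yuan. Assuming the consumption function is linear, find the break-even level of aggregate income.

Y = 1500

MPC = (1095 − 870)/(1050 − 800) = 225/250 = 0.9
a = 870 − 0.9(800) = 870 − 720 = 150
Break-even: Y = a/(1−MPC) = 150/0.1 = 1500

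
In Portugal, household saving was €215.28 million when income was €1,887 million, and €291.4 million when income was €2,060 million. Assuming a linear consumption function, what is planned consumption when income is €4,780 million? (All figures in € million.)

C = 3291.8

MPS = ΔS/ΔY = (291.4 − 215.28)/(2060 − 1887) = 76.12/173 = 0.44
MPC = 1 − MPS = 0.56
Autonomous saving = 215.28 − 0.44(1887) = -615, so a = 615
C = 615 + 0.56(4780) = 615 + 2676.8 = 3291.8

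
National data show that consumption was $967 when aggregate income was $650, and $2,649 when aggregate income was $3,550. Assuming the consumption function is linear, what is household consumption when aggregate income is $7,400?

MPC = (2649 − 967)/(3550 − 650) = 1682/2900 = 0.58
a = 967 − 0.58(650) = 967 − 377 = 590
C = 590 + 0.58(7400) = 590 + 4292 = 4882

C = 4882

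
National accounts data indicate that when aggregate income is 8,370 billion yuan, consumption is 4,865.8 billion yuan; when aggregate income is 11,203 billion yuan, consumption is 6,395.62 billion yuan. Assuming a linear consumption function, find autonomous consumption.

MPC = ΔC/ΔY = (6395.62 − 4865.8)/(11203 − 8370) = 1529.82/2833 = 0.54
a = C − MPC·Y = 4865.8 − 0.54(8370) = 4865.8 − 4519.8 = 346

a = 346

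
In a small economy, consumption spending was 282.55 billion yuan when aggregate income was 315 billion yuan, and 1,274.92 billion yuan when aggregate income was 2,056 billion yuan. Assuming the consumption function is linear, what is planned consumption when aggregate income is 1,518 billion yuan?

MPC = (1274.92 − 282.55)/(2056 − 315) = 992.37/1741 = 0.57
a = 282.55 − 0.57(315) = 282.55 − 179.55 = 103
C = 103 + 0.57(1518) = 103 + 865.26 = 968.26

C = 968.26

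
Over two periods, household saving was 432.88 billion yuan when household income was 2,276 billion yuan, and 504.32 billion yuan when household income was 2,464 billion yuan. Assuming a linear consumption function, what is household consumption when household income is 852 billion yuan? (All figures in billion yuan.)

C = 960.24

MPS = ΔS/ΔY = (504.32 − 432.88)/(2464 − 2276) = 71.44/188 = 0.38
MPC = 1 − MPS = 0.62
Autonomous saving = 432.88 − 0.38(2276) = -432, so a = 432
C = 432 + 0.62(852) = 432 + 528.24 = 960.24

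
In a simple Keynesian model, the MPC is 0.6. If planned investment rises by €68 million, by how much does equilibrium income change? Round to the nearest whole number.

The multiplier is 1/(1 − MPC) = 1/0.4.
ΔY = 68/0.4 = 170.00 ≈ 170

ΔY ≈ 170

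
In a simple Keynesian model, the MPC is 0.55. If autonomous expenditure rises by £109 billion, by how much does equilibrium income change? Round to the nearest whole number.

ΔY ≈ 242

The multiplier is 1/(1 − MPC) = 1/0.45.
ΔY = 109/0.45 = 242.22 ≈ 242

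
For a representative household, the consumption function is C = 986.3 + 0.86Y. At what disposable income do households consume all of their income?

At break-even, C = Y: 986.3 + 0.86Y = Y
0.14Y = 986.3, so Y = 986.3/0.14 = 7045

Y = 7045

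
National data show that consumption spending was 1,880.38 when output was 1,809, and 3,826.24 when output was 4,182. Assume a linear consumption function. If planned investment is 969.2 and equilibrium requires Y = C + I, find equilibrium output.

Y = 7590

MPC = (3826.24 − 1880.38)/(4182 − 1809) = 1945.86/2373 = 0.82
a = 1880.38 − 0.82(1809) = 397
Equilibrium: Y = 397 + 0.82Y + 969.2
0.18Y = 1366.2, so Y = 1366.2/0.18 = 7590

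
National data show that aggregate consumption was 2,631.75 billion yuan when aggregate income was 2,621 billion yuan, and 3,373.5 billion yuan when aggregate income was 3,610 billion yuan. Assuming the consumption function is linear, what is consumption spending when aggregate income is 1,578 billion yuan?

MPC = (3373.5 − 2631.75)/(3610 − 2621) = 741.75/989 = 0.75
a = 2631.75 − 0.75(2621) = 2631.75 − 1965.75 = 666
C = 666 + 0.75(1578) = 666 + 1183.5 = 1849.5

C = 1849.5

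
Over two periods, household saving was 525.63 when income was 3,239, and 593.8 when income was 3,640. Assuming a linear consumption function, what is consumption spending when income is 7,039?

C = 5867.37

MPS = ΔS/ΔY = (593.8 − 525.63)/(3640 − 3239) = 68.17/401 = 0.17
MPC = 1 − MPS = 0.83
Autonomous saving = 525.63 − 0.17(3239) = -25, so a = 25
C = 25 + 0.83(7039) = 25 + 5842.37 = 5867.37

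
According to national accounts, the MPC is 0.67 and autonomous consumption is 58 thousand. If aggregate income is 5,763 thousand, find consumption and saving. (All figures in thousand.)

C = 3919.21; S = 1843.79

C = 58 + 0.67(5763) = 58 + 3861.21 = 3919.21
S = Y − C = 5763 − 3919.21 = 1843.79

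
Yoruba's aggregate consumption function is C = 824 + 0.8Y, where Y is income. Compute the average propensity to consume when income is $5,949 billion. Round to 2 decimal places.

C = 824 + 0.8(5949) = 5583.2
APC = C/Y = 5583.2/5949 = 0.94

APC = 0.94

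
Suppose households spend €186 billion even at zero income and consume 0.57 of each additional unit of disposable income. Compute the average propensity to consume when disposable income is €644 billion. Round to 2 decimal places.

APC = 0.86

C = 186 + 0.57(644) = 553.08
APC = C/Y = 553.08/644 = 0.86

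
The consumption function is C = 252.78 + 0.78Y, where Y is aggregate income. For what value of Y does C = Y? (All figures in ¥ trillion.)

Y = 1149

At break-even, C = Y: 252.78 + 0.78Y = Y
0.22Y = 252.78, so Y = 252.78/0.22 = 1149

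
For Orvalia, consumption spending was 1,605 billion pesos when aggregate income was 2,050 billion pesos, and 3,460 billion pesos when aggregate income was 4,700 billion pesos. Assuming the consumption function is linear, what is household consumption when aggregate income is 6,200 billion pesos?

MPC = (3460 − 1605)/(4700 − 2050) = 1855/2650 = 0.7
a = 1605 − 0.7(2050) = 1605 − 1435 = 170
C = 170 + 0.7(6200) = 170 + 4340 = 4510

C = 4510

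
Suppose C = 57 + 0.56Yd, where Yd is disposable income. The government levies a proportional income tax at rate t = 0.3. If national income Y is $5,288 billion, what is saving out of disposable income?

Yd = (1 − 0.3)(5288) = 0.7(5288) = 3701.6
C = 57 + 0.56(3701.6) = 57 + 2072.896 = 2129.896
S = Yd − C = 3701.6 − 2129.896 = 1571.704

S = 1571.704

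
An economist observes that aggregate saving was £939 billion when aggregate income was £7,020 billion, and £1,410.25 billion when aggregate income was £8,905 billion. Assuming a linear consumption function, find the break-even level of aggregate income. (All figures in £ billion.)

Y = 3264

MPS = ΔS/ΔY = (1410.25 − 939)/(8905 − 7020) = 471.25/1885 = 0.25
MPC = 1 − MPS = 0.75
From S(7020) = 939: −a + 0.25(7020) = 939, so a = 1755 − 939 = 816
Break-even (S = 0): Y = a/MPS = 816/0.25 = 3264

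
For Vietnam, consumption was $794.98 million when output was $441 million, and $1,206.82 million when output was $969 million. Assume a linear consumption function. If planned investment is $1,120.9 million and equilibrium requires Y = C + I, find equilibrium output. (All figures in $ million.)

MPC = (1206.82 − 794.98)/(969 − 441) = 411.84/528 = 0.78
a = 794.98 − 0.78(441) = 451
Equilibrium: Y = 451 + 0.78Y + 1120.9
0.22Y = 1571.9, so Y = 1571.9/0.22 = 7145

Y = 7145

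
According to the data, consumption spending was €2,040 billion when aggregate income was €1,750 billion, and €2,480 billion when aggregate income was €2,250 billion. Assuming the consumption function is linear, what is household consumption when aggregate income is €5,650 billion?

C = 5472

MPC = (2480 − 2040)/(2250 − 1750) = 440/500 = 0.88
a = 2040 − 0.88(1750) = 2040 − 1540 = 500
C = 500 + 0.88(5650) = 500 + 4972 = 5472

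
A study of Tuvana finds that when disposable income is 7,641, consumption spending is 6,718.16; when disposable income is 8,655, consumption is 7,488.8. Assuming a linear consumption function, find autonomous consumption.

a = 911

MPC = ΔC/ΔY = (7488.8 − 6718.16)/(8655 − 7641) = 770.64/1014 = 0.76
a = C − MPC·Y = 6718.16 − 0.76(7641) = 6718.16 − 5807.16 = 911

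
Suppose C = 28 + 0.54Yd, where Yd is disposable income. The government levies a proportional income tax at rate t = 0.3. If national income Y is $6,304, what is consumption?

Yd = (1 − 0.3)(6304) = 0.7(6304) = 4412.8
C = 28 + 0.54(4412.8) = 28 + 2382.912 = 2410.912

C = 2410.912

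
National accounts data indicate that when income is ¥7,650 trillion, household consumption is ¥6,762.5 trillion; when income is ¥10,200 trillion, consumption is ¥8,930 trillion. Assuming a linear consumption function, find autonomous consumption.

a = 260

MPC = ΔC/ΔY = (8930 − 6762.5)/(10200 − 7650) = 2167.5/2550 = 0.85
a = C − MPC·Y = 6762.5 − 0.85(7650) = 6762.5 − 6502.5 = 260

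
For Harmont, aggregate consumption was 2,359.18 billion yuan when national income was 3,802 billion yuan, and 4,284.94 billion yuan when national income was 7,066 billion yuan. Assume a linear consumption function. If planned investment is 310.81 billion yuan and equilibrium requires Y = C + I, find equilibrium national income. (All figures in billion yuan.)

MPC = (4284.94 − 2359.18)/(7066 − 3802) = 1925.76/3264 = 0.59
a = 2359.18 − 0.59(3802) = 116
Equilibrium: Y = 116 + 0.59Y + 310.81
0.41Y = 426.81, so Y = 426.81/0.41 = 1041

Y = 1041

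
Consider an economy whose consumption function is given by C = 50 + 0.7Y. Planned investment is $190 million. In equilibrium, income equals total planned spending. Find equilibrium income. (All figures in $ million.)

Y = C + I = 50 + 0.7Y + 190
Y − 0.7Y = 240
0.3Y = 240, so Y = 240/0.3 = 800

Y = 800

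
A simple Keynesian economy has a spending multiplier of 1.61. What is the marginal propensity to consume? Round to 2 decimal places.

k = 1/(1 − MPC), so 1 − MPC = 1/k = 1/1.61 = 0.6211
MPC = 1 − 0.6211 = 0.38

MPC = 0.38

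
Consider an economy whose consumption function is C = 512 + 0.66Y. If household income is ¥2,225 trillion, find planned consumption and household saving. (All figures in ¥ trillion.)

C = 512 + 0.66(2225) = 512 + 1468.5 = 1980.5
S = Y − C = 2225 − 1980.5 = 244.5

C = 1980.5; S = 244.5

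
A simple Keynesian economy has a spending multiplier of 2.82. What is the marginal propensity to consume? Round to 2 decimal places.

k = 1/(1 − MPC), so 1 − MPC = 1/k = 1/2.82 = 0.3546
MPC = 1 − 0.3546 = 0.65

MPC = 0.65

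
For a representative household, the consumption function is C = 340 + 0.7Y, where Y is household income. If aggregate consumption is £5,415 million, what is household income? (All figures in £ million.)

Y = 7250

340 + 0.7Y = 5415
0.7Y = 5075, so Y = 5075/0.7 = 7250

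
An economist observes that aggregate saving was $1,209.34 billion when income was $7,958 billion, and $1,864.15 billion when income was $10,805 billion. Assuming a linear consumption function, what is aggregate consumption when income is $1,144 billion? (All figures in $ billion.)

C = 1501.88

MPS = ΔS/ΔY = (1864.15 − 1209.34)/(10805 − 7958) = 654.81/2847 = 0.23
MPC = 1 − MPS = 0.77
Autonomous saving = 1209.34 − 0.23(7958) = -621, so a = 621
C = 621 + 0.77(1144) = 621 + 880.88 = 1501.88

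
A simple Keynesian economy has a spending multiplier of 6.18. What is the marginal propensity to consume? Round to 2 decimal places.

k = 1/(1 − MPC), so 1 − MPC = 1/k = 1/6.18 = 0.1618
MPC = 1 − 0.1618 = 0.84

MPC = 0.84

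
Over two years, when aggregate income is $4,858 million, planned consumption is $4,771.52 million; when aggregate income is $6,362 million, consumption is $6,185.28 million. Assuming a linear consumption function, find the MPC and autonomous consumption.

MPC = 0.94; a = 205

MPC = ΔC/ΔY = (6185.28 − 4771.52)/(6362 − 4858) = 1413.76/1504 = 0.94
a = C − MPC·Y = 4771.52 − 0.94(4858) = 4771.52 − 4566.52 = 205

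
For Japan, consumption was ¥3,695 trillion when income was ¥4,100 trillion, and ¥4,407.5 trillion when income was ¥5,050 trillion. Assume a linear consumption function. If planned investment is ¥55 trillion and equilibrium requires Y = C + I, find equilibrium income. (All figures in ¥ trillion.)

MPC = (4407.5 − 3695)/(5050 − 4100) = 712.5/950 = 0.75
a = 3695 − 0.75(4100) = 620
Equilibrium: Y = 620 + 0.75Y + 55
0.25Y = 675, so Y = 675/0.25 = 2700

Y = 2700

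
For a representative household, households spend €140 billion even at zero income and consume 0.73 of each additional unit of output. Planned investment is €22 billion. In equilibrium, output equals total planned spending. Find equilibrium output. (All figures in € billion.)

Y = 600

Y = C + I = 140 + 0.73Y + 22
Y − 0.73Y = 162
0.27Y = 162, so Y = 162/0.27 = 600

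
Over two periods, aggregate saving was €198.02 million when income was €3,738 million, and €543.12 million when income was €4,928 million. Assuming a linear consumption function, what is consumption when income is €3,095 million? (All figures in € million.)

MPS = ΔS/ΔY = (543.12 − 198.02)/(4928 − 3738) = 345.1/1190 = 0.29
MPC = 1 − MPS = 0.71
Autonomous saving = 198.02 − 0.29(3738) = -886, so a = 886
C = 886 + 0.71(3095) = 886 + 2197.45 = 3083.45

C = 3083.45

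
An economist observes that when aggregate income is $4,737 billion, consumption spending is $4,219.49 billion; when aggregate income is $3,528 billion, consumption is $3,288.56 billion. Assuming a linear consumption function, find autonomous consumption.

a = 572

MPC = ΔC/ΔY = (4219.49 − 3288.56)/(4737 − 3528) = 930.93/1209 = 0.77
a = C − MPC·Y = 3288.56 − 0.77(3528) = 3288.56 − 2716.56 = 572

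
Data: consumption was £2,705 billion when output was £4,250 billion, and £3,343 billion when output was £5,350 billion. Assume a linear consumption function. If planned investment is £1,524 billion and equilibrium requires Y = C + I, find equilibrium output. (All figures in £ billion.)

MPC = (3343 − 2705)/(5350 − 4250) = 638/1100 = 0.58
a = 2705 − 0.58(4250) = 240
Equilibrium: Y = 240 + 0.58Y + 1524
0.42Y = 1764, so Y = 1764/0.42 = 4200

Y = 4200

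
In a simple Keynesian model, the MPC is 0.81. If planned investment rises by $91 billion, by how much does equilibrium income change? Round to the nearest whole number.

ΔY ≈ 479

The multiplier is 1/(1 − MPC) = 1/0.19.
ΔY = 91/0.19 = 478.95 ≈ 479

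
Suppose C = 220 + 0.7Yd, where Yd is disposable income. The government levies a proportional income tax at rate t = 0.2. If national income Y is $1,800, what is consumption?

Yd = (1 − 0.2)(1800) = 0.8(1800) = 1440
C = 220 + 0.7(1440) = 220 + 1008 = 1228

C = 1228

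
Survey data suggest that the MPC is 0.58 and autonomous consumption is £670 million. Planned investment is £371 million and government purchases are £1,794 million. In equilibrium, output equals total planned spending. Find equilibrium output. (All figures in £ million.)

Y = C + I + G = 670 + 0.58Y + 371 + 1794
Y − 0.58Y = 2835
0.42Y = 2835, so Y = 2835/0.42 = 6750

Y = 6750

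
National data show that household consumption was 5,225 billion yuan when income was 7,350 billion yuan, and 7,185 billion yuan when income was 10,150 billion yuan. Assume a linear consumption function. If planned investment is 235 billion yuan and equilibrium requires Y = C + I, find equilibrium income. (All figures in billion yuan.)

MPC = (7185 − 5225)/(10150 − 7350) = 1960/2800 = 0.7
a = 5225 − 0.7(7350) = 80
Equilibrium: Y = 80 + 0.7Y + 235
0.3Y = 315, so Y = 315/0.3 = 1050

Y = 1050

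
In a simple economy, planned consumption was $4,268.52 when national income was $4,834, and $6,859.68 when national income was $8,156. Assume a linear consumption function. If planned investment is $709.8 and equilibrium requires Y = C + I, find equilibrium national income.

Y = 5490

MPC = (6859.68 − 4268.52)/(8156 − 4834) = 2591.16/3322 = 0.78
a = 4268.52 − 0.78(4834) = 498
Equilibrium: Y = 498 + 0.78Y + 709.8
0.22Y = 1207.8, so Y = 1207.8/0.22 = 5490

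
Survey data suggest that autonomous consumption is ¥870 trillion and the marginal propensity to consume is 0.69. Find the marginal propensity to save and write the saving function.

MPS = 0.31; S = -870 + 0.31Y

MPS = 1 − MPC = 1 − 0.69 = 0.31
S = Y − C = -870 + 0.31Y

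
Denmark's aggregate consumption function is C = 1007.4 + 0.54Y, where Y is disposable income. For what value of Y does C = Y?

At break-even, C = Y: 1007.4 + 0.54Y = Y
0.46Y = 1007.4, so Y = 1007.4/0.46 = 2190

Y = 2190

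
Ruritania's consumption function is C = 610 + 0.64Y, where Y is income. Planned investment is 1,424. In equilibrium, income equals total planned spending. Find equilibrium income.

Y = C + I = 610 + 0.64Y + 1424
Y − 0.64Y = 2034
0.36Y = 2034, so Y = 2034/0.36 = 5650

Y = 5650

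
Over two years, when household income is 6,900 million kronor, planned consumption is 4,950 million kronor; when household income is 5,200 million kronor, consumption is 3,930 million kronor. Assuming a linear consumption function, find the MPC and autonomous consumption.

MPC = 0.6; a = 810

MPC = ΔC/ΔY = (4950 − 3930)/(6900 − 5200) = 1020/1700 = 0.6
a = C − MPC·Y = 3930 − 0.6(5200) = 3930 − 3120 = 810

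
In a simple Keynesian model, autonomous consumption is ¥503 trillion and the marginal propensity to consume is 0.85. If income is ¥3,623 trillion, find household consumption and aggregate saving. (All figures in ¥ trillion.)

C = 503 + 0.85(3623) = 503 + 3079.55 = 3582.55
S = Y − C = 3623 − 3582.55 = 40.45

C = 3582.55; S = 40.45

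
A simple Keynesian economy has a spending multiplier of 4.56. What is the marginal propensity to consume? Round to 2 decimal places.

MPC = 0.78

k = 1/(1 − MPC), so 1 − MPC = 1/k = 1/4.56 = 0.2193
MPC = 1 − 0.2193 = 0.78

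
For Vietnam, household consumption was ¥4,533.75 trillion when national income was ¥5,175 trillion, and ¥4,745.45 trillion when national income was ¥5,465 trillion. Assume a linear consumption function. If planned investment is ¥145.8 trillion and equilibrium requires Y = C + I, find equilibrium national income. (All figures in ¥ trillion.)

MPC = (4745.45 − 4533.75)/(5465 − 5175) = 211.7/290 = 0.73
a = 4533.75 − 0.73(5175) = 756
Equilibrium: Y = 756 + 0.73Y + 145.8
0.27Y = 901.8, so Y = 901.8/0.27 = 3340

Y = 3340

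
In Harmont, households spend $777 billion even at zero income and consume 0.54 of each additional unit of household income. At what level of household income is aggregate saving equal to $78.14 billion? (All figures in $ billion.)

Y = 1859

S = Y − C = -777 + 0.46Y
-777 + 0.46Y = 78.14, so 0.46Y = 855.14 and Y = 1859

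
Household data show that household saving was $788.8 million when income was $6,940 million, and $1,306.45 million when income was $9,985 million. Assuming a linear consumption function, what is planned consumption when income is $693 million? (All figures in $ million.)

MPS = ΔS/ΔY = (1306.45 − 788.8)/(9985 − 6940) = 517.65/3045 = 0.17
MPC = 1 − MPS = 0.83
Autonomous saving = 788.8 − 0.17(6940) = -391, so a = 391
C = 391 + 0.83(693) = 391 + 575.19 = 966.19

C = 966.19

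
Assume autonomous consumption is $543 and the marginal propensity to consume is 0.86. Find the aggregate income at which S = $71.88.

S = Y − C = -543 + 0.14Y
-543 + 0.14Y = 71.88, so 0.14Y = 614.88 and Y = 4392

Y = 4392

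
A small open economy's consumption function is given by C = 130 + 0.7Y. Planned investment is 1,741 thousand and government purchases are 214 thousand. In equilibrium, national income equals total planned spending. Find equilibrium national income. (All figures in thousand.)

Y = C + I + G = 130 + 0.7Y + 1741 + 214
Y − 0.7Y = 2085
0.3Y = 2085, so Y = 2085/0.3 = 6950

Y = 6950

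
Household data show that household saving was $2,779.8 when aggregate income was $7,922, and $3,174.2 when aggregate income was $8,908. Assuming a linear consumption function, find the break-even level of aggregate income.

Y = 972.5

MPS = ΔS/ΔY = (3174.2 − 2779.8)/(8908 − 7922) = 394.4/986 = 0.4
MPC = 1 − MPS = 0.6
From S(7922) = 2779.8: −a + 0.4(7922) = 2779.8, so a = 3168.8 − 2779.8 = 389
Break-even (S = 0): Y = a/MPS = 389/0.4 = 972.5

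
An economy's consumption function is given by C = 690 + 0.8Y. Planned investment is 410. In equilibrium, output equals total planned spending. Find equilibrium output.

Y = C + I = 690 + 0.8Y + 410
Y − 0.8Y = 1100
0.2Y = 1100, so Y = 1100/0.2 = 5500

Y = 5500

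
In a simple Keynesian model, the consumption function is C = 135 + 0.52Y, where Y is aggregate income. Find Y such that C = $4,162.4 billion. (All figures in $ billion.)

135 + 0.52Y = 4162.4
0.52Y = 4027.4, so Y = 4027.4/0.52 = 7745

Y = 7745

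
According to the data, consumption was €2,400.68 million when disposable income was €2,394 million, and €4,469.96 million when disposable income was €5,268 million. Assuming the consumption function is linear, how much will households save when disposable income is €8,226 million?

S = 1626.28

MPC = (4469.96 − 2400.68)/(5268 − 2394) = 2069.28/2874 = 0.72
a = 2400.68 − 0.72(2394) = 2400.68 − 1723.68 = 677
C = 677 + 0.72(8226) = 6599.72
S = 8226 − 6599.72 = 1626.28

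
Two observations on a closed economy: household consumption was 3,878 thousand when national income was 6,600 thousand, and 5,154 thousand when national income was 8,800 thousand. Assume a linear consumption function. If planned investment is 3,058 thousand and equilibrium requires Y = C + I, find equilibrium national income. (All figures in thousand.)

Y = 7400

MPC = (5154 − 3878)/(8800 − 6600) = 1276/2200 = 0.58
a = 3878 − 0.58(6600) = 50
Equilibrium: Y = 50 + 0.58Y + 3058
0.42Y = 3108, so Y = 3108/0.42 = 7400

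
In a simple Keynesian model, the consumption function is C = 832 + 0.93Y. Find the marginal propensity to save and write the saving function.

MPS = 0.07; S = -832 + 0.07Y

MPS = 1 − MPC = 1 − 0.93 = 0.07
S = Y − C = -832 + 0.07Y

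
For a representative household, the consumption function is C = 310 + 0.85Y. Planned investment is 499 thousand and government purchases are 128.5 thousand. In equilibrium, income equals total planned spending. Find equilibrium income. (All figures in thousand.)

Y = 6250

Y = C + I + G = 310 + 0.85Y + 499 + 128.5
Y − 0.85Y = 937.5
0.15Y = 937.5, so Y = 937.5/0.15 = 6250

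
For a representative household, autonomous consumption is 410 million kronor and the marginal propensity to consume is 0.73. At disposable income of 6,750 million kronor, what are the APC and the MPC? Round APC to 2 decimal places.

MPC = 0.73 (the slope of the consumption function)
C = 410 + 0.73(6750) = 5337.5, so APC = 5337.5/6750 = 0.79

APC = 0.79; MPC = 0.73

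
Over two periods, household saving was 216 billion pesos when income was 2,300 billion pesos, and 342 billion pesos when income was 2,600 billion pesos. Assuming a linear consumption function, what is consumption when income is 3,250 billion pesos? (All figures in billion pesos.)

C = 2635

MPS = ΔS/ΔY = (342 − 216)/(2600 − 2300) = 126/300 = 0.42
MPC = 1 − MPS = 0.58
Autonomous saving = 216 − 0.42(2300) = -750, so a = 750
C = 750 + 0.58(3250) = 750 + 1885 = 2635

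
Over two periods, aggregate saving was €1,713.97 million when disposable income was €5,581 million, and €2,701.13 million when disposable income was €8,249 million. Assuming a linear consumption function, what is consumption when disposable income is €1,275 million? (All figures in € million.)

MPS = ΔS/ΔY = (2701.13 − 1713.97)/(8249 − 5581) = 987.16/2668 = 0.37
MPC = 1 − MPS = 0.63
Autonomous saving = 1713.97 − 0.37(5581) = -351, so a = 351
C = 351 + 0.63(1275) = 351 + 803.25 = 1154.25

C = 1154.25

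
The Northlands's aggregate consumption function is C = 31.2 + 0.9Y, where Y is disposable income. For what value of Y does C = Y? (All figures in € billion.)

At break-even, C = Y: 31.2 + 0.9Y = Y
0.1Y = 31.2, so Y = 31.2/0.1 = 312

Y = 312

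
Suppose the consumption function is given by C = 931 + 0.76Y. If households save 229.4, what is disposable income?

Y = 4835

S = Y − C = -931 + 0.24Y
-931 + 0.24Y = 229.4, so 0.24Y = 1160.4 and Y = 4835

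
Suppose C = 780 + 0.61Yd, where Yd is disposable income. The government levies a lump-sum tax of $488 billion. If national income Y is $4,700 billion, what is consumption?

Yd = Y − T = 4700 − 488 = 4212
C = 780 + 0.61(4212) = 780 + 2569.32 = 3349.32

C = 3349.32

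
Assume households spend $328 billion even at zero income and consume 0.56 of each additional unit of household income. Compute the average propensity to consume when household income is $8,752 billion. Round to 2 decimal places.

APC = 0.60

C = 328 + 0.56(8752) = 5229.12
APC = C/Y = 5229.12/8752 = 0.60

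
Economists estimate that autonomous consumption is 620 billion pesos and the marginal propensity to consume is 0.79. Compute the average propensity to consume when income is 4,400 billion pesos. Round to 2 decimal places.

APC = 0.93

C = 620 + 0.79(4400) = 4096
APC = C/Y = 4096/4400 = 0.93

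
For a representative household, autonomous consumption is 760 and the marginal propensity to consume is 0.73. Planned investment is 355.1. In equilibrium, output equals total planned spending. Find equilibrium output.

Y = C + I = 760 + 0.73Y + 355.1
Y − 0.73Y = 1115.1
0.27Y = 1115.1, so Y = 1115.1/0.27 = 4130

Y = 4130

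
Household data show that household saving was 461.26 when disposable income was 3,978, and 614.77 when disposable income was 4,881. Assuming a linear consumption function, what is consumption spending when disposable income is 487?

C = 619.21

MPS = ΔS/ΔY = (614.77 − 461.26)/(4881 − 3978) = 153.51/903 = 0.17
MPC = 1 − MPS = 0.83
Autonomous saving = 461.26 − 0.17(3978) = -215, so a = 215
C = 215 + 0.83(487) = 215 + 404.21 = 619.21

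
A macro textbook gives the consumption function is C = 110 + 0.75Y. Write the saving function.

S = Y − C = Y − (110 + 0.75Y) = -110 + (1 − 0.75)Y

S = -110 + 0.25Y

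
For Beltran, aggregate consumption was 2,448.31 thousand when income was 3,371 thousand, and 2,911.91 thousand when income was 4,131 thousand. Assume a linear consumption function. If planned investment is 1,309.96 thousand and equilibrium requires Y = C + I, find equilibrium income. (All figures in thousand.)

MPC = (2911.91 − 2448.31)/(4131 − 3371) = 463.6/760 = 0.61
a = 2448.31 − 0.61(3371) = 392
Equilibrium: Y = 392 + 0.61Y + 1309.96
0.39Y = 1701.96, so Y = 1701.96/0.39 = 4364

Y = 4364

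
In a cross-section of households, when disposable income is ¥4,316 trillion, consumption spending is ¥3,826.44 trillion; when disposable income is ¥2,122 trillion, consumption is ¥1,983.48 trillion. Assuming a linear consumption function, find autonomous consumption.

MPC = ΔC/ΔY = (3826.44 − 1983.48)/(4316 − 2122) = 1842.96/2194 = 0.84
a = C − MPC·Y = 1983.48 − 0.84(2122) = 1983.48 − 1782.48 = 201

a = 201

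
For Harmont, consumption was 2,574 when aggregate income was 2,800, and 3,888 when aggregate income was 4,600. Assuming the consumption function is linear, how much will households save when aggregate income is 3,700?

S = 469

MPC = (3888 − 2574)/(4600 − 2800) = 1314/1800 = 0.73
a = 2574 − 0.73(2800) = 2574 − 2044 = 530
C = 530 + 0.73(3700) = 3231
S = 3700 − 3231 = 469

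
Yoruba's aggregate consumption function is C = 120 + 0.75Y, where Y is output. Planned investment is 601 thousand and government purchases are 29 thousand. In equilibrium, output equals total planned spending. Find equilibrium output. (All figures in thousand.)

Y = 3000

Y = C + I + G = 120 + 0.75Y + 601 + 29
Y − 0.75Y = 750
0.25Y = 750, so Y = 750/0.25 = 3000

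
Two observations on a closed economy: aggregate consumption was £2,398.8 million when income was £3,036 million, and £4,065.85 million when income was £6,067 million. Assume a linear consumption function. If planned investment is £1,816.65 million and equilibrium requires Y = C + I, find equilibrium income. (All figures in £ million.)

MPC = (4065.85 − 2398.8)/(6067 − 3036) = 1667.05/3031 = 0.55
a = 2398.8 − 0.55(3036) = 729
Equilibrium: Y = 729 + 0.55Y + 1816.65
0.45Y = 2545.65, so Y = 2545.65/0.45 = 5657

Y = 5657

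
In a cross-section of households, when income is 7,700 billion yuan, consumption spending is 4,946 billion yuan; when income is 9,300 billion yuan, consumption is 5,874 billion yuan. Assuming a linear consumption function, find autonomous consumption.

a = 480

MPC = ΔC/ΔY = (5874 − 4946)/(9300 − 7700) = 928/1600 = 0.58
a = C − MPC·Y = 4946 − 0.58(7700) = 4946 − 4466 = 480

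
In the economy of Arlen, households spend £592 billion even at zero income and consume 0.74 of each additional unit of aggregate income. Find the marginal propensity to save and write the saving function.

MPS = 1 − MPC = 1 − 0.74 = 0.26
S = Y − C = -592 + 0.26Y

MPS = 0.26; S = -592 + 0.26Y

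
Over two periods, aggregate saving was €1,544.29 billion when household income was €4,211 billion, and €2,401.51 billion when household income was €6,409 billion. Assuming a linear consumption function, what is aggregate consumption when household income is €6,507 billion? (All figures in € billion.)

C = 4067.27

MPS = ΔS/ΔY = (2401.51 − 1544.29)/(6409 − 4211) = 857.22/2198 = 0.39
MPC = 1 − MPS = 0.61
Autonomous saving = 1544.29 − 0.39(4211) = -98, so a = 98
C = 98 + 0.61(6507) = 98 + 3969.27 = 4067.27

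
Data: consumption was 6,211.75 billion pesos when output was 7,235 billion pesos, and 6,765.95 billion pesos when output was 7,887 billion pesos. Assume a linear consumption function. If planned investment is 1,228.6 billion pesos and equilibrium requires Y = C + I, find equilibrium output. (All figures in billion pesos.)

MPC = (6765.95 − 6211.75)/(7887 − 7235) = 554.2/652 = 0.85
a = 6211.75 − 0.85(7235) = 62
Equilibrium: Y = 62 + 0.85Y + 1228.6
0.15Y = 1290.6, so Y = 1290.6/0.15 = 8604

Y = 8604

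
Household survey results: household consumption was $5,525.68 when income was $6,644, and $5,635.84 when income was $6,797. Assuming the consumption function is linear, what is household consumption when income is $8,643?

C = 6964.96

MPC = (5635.84 − 5525.68)/(6797 − 6644) = 110.16/153 = 0.72
a = 5525.68 − 0.72(6644) = 5525.68 − 4783.68 = 742
C = 742 + 0.72(8643) = 742 + 6222.96 = 6964.96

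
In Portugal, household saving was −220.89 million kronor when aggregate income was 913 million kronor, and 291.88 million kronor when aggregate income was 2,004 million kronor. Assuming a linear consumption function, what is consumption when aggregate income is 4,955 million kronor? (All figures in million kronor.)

C = 3276.15

MPS = ΔS/ΔY = (291.88 − (-220.89))/(2004 − 913) = 512.77/1091 = 0.47
MPC = 1 − MPS = 0.53
Autonomous saving = -220.89 − 0.47(913) = -650, so a = 650
C = 650 + 0.53(4955) = 650 + 2626.15 = 3276.15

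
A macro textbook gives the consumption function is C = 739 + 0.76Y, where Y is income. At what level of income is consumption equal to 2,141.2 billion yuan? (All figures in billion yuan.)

Y = 1845

739 + 0.76Y = 2141.2
0.76Y = 1402.2, so Y = 1402.2/0.76 = 1845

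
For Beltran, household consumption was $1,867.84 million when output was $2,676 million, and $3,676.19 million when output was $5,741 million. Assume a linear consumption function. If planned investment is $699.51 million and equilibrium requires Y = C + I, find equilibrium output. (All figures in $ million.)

Y = 2411

MPC = (3676.19 − 1867.84)/(5741 − 2676) = 1808.35/3065 = 0.59
a = 1867.84 − 0.59(2676) = 289
Equilibrium: Y = 289 + 0.59Y + 699.51
0.41Y = 988.51, so Y = 988.51/0.41 = 2411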